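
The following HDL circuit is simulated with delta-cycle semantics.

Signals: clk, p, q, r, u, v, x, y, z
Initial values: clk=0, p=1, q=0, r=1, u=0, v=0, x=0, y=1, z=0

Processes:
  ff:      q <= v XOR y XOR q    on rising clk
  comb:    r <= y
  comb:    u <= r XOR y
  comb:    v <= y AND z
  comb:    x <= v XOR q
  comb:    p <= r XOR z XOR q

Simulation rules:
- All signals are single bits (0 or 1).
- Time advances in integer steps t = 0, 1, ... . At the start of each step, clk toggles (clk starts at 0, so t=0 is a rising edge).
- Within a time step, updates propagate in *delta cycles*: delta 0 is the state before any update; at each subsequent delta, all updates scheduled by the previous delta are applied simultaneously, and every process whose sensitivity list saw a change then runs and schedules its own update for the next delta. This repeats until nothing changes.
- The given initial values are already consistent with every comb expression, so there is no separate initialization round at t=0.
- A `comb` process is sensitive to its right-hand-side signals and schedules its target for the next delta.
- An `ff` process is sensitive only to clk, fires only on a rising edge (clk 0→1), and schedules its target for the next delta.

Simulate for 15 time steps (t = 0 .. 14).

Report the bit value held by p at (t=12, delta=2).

1

[bits: z,y,x,p,r,q,v,clk,u]
t=0: Δ0=010110000 Δ1=010110010 Δ2=010111010 Δ3=011011010 | 3Δ
t=1: Δ0=011011010 Δ1=011011000 | 1Δ
t=2: Δ0=011011000 Δ1=011011010 Δ2=011010010 Δ3=010110010 | 3Δ
t=3: Δ0=010110010 Δ1=010110000 | 1Δ
t=4: Δ0=010110000 Δ1=010110010 Δ2=010111010 Δ3=011011010 | 3Δ
t=5: Δ0=011011010 Δ1=011011000 | 1Δ
t=6: Δ0=011011000 Δ1=011011010 Δ2=011010010 Δ3=010110010 | 3Δ
t=7: Δ0=010110010 Δ1=010110000 | 1Δ
t=8: Δ0=010110000 Δ1=010110010 Δ2=010111010 Δ3=011011010 | 3Δ
t=9: Δ0=011011010 Δ1=011011000 | 1Δ
t=10: Δ0=011011000 Δ1=011011010 Δ2=011010010 Δ3=010110010 | 3Δ
t=11: Δ0=010110010 Δ1=010110000 | 1Δ
t=12: Δ0=010110000 Δ1=010110010 Δ2=010111010 Δ3=011011010 | 3Δ
t=13: Δ0=011011010 Δ1=011011000 | 1Δ
t=14: Δ0=011011000 Δ1=011011010 Δ2=011010010 Δ3=010110010 | 3Δ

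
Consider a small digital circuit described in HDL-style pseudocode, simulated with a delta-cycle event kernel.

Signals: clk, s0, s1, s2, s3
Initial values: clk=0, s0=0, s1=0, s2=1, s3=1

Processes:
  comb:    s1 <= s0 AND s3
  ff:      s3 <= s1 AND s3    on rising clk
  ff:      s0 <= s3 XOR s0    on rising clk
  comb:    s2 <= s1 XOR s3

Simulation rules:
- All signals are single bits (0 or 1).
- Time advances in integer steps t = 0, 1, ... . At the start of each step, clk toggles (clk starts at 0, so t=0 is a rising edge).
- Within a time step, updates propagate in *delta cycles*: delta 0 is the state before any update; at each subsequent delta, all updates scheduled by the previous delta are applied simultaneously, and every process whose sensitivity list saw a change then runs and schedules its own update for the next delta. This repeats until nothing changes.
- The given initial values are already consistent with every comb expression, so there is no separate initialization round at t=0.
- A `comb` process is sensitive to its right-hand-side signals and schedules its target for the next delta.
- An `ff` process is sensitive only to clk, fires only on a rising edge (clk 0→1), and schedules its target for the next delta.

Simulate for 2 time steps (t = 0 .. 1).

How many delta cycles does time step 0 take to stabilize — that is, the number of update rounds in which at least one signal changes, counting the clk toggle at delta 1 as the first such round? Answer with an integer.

3

t=0 Δ0: s3=1 clk=0 s2=1 s0=0 s1=0
  Δ1: clk:0→1
  Δ2: s3:1→0, s0:0→1
  Δ3: s2:1→0
  (3Δ to stable)
t=1 Δ0: s3=0 clk=1 s2=0 s0=1 s1=0
  Δ1: clk:1→0
  (1Δ to stable)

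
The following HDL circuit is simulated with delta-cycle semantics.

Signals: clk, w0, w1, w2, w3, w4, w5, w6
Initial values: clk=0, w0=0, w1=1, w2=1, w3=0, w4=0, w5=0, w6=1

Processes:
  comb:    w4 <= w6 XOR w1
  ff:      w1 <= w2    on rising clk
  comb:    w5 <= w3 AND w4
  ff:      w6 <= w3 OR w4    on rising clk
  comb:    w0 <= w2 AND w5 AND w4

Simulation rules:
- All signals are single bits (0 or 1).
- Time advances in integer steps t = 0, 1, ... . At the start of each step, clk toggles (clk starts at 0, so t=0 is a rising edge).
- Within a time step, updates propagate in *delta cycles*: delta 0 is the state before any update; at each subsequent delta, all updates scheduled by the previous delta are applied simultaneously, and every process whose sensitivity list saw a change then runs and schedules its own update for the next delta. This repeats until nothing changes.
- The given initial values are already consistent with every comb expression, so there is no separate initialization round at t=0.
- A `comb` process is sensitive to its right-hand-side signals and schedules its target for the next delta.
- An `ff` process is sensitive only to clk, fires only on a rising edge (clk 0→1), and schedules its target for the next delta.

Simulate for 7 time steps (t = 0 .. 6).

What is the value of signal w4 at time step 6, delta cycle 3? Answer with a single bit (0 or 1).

0

t0.Δ0 w2=1 w6=1 w3=0 w1=1 clk=0 w4=0 w5=0 w0=0
t0.Δ1 w2=1 w6=1 w3=0 w1=1 clk=1 w4=0 w5=0 w0=0
t0.Δ2 w2=1 w6=0 w3=0 w1=1 clk=1 w4=0 w5=0 w0=0
t0.Δ3 w2=1 w6=0 w3=0 w1=1 clk=1 w4=1 w5=0 w0=0
t1.Δ0 w2=1 w6=0 w3=0 w1=1 clk=1 w4=1 w5=0 w0=0
t1.Δ1 w2=1 w6=0 w3=0 w1=1 clk=0 w4=1 w5=0 w0=0
t2.Δ0 w2=1 w6=0 w3=0 w1=1 clk=0 w4=1 w5=0 w0=0
t2.Δ1 w2=1 w6=0 w3=0 w1=1 clk=1 w4=1 w5=0 w0=0
t2.Δ2 w2=1 w6=1 w3=0 w1=1 clk=1 w4=1 w5=0 w0=0
t2.Δ3 w2=1 w6=1 w3=0 w1=1 clk=1 w4=0 w5=0 w0=0
t3.Δ0 w2=1 w6=1 w3=0 w1=1 clk=1 w4=0 w5=0 w0=0
t3.Δ1 w2=1 w6=1 w3=0 w1=1 clk=0 w4=0 w5=0 w0=0
t4.Δ0 w2=1 w6=1 w3=0 w1=1 clk=0 w4=0 w5=0 w0=0
t4.Δ1 w2=1 w6=1 w3=0 w1=1 clk=1 w4=0 w5=0 w0=0
t4.Δ2 w2=1 w6=0 w3=0 w1=1 clk=1 w4=0 w5=0 w0=0
t4.Δ3 w2=1 w6=0 w3=0 w1=1 clk=1 w4=1 w5=0 w0=0
t5.Δ0 w2=1 w6=0 w3=0 w1=1 clk=1 w4=1 w5=0 w0=0
t5.Δ1 w2=1 w6=0 w3=0 w1=1 clk=0 w4=1 w5=0 w0=0
t6.Δ0 w2=1 w6=0 w3=0 w1=1 clk=0 w4=1 w5=0 w0=0
t6.Δ1 w2=1 w6=0 w3=0 w1=1 clk=1 w4=1 w5=0 w0=0
t6.Δ2 w2=1 w6=1 w3=0 w1=1 clk=1 w4=1 w5=0 w0=0
t6.Δ3 w2=1 w6=1 w3=0 w1=1 clk=1 w4=0 w5=0 w0=0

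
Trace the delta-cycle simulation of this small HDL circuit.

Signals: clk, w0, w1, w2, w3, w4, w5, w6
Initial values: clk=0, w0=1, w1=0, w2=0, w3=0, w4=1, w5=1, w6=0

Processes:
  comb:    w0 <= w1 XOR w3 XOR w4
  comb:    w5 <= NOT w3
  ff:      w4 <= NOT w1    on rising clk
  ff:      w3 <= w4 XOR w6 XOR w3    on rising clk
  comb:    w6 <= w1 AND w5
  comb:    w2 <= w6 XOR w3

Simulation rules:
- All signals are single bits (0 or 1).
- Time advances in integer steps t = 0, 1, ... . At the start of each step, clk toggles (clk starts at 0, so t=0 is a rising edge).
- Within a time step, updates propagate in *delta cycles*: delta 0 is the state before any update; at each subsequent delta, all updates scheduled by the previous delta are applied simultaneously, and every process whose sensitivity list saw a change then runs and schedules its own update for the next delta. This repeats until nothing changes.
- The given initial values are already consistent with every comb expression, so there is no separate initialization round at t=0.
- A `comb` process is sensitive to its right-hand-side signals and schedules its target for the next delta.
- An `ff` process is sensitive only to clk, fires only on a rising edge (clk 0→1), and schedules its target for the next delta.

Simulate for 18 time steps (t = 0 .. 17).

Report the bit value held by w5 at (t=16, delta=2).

t0.Δ0 clk=0 w1=0 w6=0 w0=1 w5=1 w3=0 w2=0 w4=1
t0.Δ1 clk=1 w1=0 w6=0 w0=1 w5=1 w3=0 w2=0 w4=1
t0.Δ2 clk=1 w1=0 w6=0 w0=1 w5=1 w3=1 w2=0 w4=1
t0.Δ3 clk=1 w1=0 w6=0 w0=0 w5=0 w3=1 w2=1 w4=1
t1.Δ0 clk=1 w1=0 w6=0 w0=0 w5=0 w3=1 w2=1 w4=1
t1.Δ1 clk=0 w1=0 w6=0 w0=0 w5=0 w3=1 w2=1 w4=1
t2.Δ0 clk=0 w1=0 w6=0 w0=0 w5=0 w3=1 w2=1 w4=1
t2.Δ1 clk=1 w1=0 w6=0 w0=0 w5=0 w3=1 w2=1 w4=1
t2.Δ2 clk=1 w1=0 w6=0 w0=0 w5=0 w3=0 w2=1 w4=1
t2.Δ3 clk=1 w1=0 w6=0 w0=1 w5=1 w3=0 w2=0 w4=1
t3.Δ0 clk=1 w1=0 w6=0 w0=1 w5=1 w3=0 w2=0 w4=1
t3.Δ1 clk=0 w1=0 w6=0 w0=1 w5=1 w3=0 w2=0 w4=1
t4.Δ0 clk=0 w1=0 w6=0 w0=1 w5=1 w3=0 w2=0 w4=1
t4.Δ1 clk=1 w1=0 w6=0 w0=1 w5=1 w3=0 w2=0 w4=1
t4.Δ2 clk=1 w1=0 w6=0 w0=1 w5=1 w3=1 w2=0 w4=1
t4.Δ3 clk=1 w1=0 w6=0 w0=0 w5=0 w3=1 w2=1 w4=1
t5.Δ0 clk=1 w1=0 w6=0 w0=0 w5=0 w3=1 w2=1 w4=1
t5.Δ1 clk=0 w1=0 w6=0 w0=0 w5=0 w3=1 w2=1 w4=1
t6.Δ0 clk=0 w1=0 w6=0 w0=0 w5=0 w3=1 w2=1 w4=1
t6.Δ1 clk=1 w1=0 w6=0 w0=0 w5=0 w3=1 w2=1 w4=1
t6.Δ2 clk=1 w1=0 w6=0 w0=0 w5=0 w3=0 w2=1 w4=1
t6.Δ3 clk=1 w1=0 w6=0 w0=1 w5=1 w3=0 w2=0 w4=1
t7.Δ0 clk=1 w1=0 w6=0 w0=1 w5=1 w3=0 w2=0 w4=1
t7.Δ1 clk=0 w1=0 w6=0 w0=1 w5=1 w3=0 w2=0 w4=1
t8.Δ0 clk=0 w1=0 w6=0 w0=1 w5=1 w3=0 w2=0 w4=1
t8.Δ1 clk=1 w1=0 w6=0 w0=1 w5=1 w3=0 w2=0 w4=1
t8.Δ2 clk=1 w1=0 w6=0 w0=1 w5=1 w3=1 w2=0 w4=1
t8.Δ3 clk=1 w1=0 w6=0 w0=0 w5=0 w3=1 w2=1 w4=1
t9.Δ0 clk=1 w1=0 w6=0 w0=0 w5=0 w3=1 w2=1 w4=1
t9.Δ1 clk=0 w1=0 w6=0 w0=0 w5=0 w3=1 w2=1 w4=1
t10.Δ0 clk=0 w1=0 w6=0 w0=0 w5=0 w3=1 w2=1 w4=1
t10.Δ1 clk=1 w1=0 w6=0 w0=0 w5=0 w3=1 w2=1 w4=1
t10.Δ2 clk=1 w1=0 w6=0 w0=0 w5=0 w3=0 w2=1 w4=1
t10.Δ3 clk=1 w1=0 w6=0 w0=1 w5=1 w3=0 w2=0 w4=1
t11.Δ0 clk=1 w1=0 w6=0 w0=1 w5=1 w3=0 w2=0 w4=1
t11.Δ1 clk=0 w1=0 w6=0 w0=1 w5=1 w3=0 w2=0 w4=1
t12.Δ0 clk=0 w1=0 w6=0 w0=1 w5=1 w3=0 w2=0 w4=1
t12.Δ1 clk=1 w1=0 w6=0 w0=1 w5=1 w3=0 w2=0 w4=1
t12.Δ2 clk=1 w1=0 w6=0 w0=1 w5=1 w3=1 w2=0 w4=1
t12.Δ3 clk=1 w1=0 w6=0 w0=0 w5=0 w3=1 w2=1 w4=1
t13.Δ0 clk=1 w1=0 w6=0 w0=0 w5=0 w3=1 w2=1 w4=1
t13.Δ1 clk=0 w1=0 w6=0 w0=0 w5=0 w3=1 w2=1 w4=1
t14.Δ0 clk=0 w1=0 w6=0 w0=0 w5=0 w3=1 w2=1 w4=1
t14.Δ1 clk=1 w1=0 w6=0 w0=0 w5=0 w3=1 w2=1 w4=1
t14.Δ2 clk=1 w1=0 w6=0 w0=0 w5=0 w3=0 w2=1 w4=1
t14.Δ3 clk=1 w1=0 w6=0 w0=1 w5=1 w3=0 w2=0 w4=1
t15.Δ0 clk=1 w1=0 w6=0 w0=1 w5=1 w3=0 w2=0 w4=1
t15.Δ1 clk=0 w1=0 w6=0 w0=1 w5=1 w3=0 w2=0 w4=1
t16.Δ0 clk=0 w1=0 w6=0 w0=1 w5=1 w3=0 w2=0 w4=1
t16.Δ1 clk=1 w1=0 w6=0 w0=1 w5=1 w3=0 w2=0 w4=1
t16.Δ2 clk=1 w1=0 w6=0 w0=1 w5=1 w3=1 w2=0 w4=1
t16.Δ3 clk=1 w1=0 w6=0 w0=0 w5=0 w3=1 w2=1 w4=1
t17.Δ0 clk=1 w1=0 w6=0 w0=0 w5=0 w3=1 w2=1 w4=1
t17.Δ1 clk=0 w1=0 w6=0 w0=0 w5=0 w3=1 w2=1 w4=1

1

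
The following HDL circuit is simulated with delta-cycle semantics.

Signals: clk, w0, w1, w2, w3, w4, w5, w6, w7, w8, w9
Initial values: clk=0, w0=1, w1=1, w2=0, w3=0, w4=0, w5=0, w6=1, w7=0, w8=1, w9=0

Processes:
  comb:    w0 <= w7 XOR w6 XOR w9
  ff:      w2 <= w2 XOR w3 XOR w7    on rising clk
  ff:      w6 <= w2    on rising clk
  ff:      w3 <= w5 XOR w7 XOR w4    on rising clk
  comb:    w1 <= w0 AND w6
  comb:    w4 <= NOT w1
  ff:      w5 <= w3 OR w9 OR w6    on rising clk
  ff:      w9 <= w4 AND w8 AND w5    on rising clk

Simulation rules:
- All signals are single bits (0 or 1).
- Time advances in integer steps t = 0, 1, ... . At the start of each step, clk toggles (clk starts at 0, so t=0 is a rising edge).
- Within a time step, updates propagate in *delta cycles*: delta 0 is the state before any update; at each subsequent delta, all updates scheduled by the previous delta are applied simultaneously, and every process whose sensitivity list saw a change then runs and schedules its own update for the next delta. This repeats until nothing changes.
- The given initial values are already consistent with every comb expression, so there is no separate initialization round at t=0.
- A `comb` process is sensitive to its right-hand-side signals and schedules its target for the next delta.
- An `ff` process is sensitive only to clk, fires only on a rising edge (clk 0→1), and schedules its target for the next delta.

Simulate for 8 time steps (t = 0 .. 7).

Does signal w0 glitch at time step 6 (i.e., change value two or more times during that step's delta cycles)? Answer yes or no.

t=0 Δ0: w3=0 w4=0 w9=0 w8=1 clk=0 w2=0 w5=0 w1=1 w7=0 w6=1 w0=1
  Δ1: clk:0→1
  Δ2: w5:0→1, w6:1→0
  Δ3: w1:1→0, w0:1→0
  Δ4: w4:0→1
  (4Δ to stable)
t=1 Δ0: w3=0 w4=1 w9=0 w8=1 clk=1 w2=0 w5=1 w1=0 w7=0 w6=0 w0=0
  Δ1: clk:1→0
  (1Δ to stable)
t=2 Δ0: w3=0 w4=1 w9=0 w8=1 clk=0 w2=0 w5=1 w1=0 w7=0 w6=0 w0=0
  Δ1: clk:0→1
  Δ2: w9:0→1, w5:1→0
  Δ3: w0:0→1
  (3Δ to stable)
t=3 Δ0: w3=0 w4=1 w9=1 w8=1 clk=1 w2=0 w5=0 w1=0 w7=0 w6=0 w0=1
  Δ1: clk:1→0
  (1Δ to stable)
t=4 Δ0: w3=0 w4=1 w9=1 w8=1 clk=0 w2=0 w5=0 w1=0 w7=0 w6=0 w0=1
  Δ1: clk:0→1
  Δ2: w3:0→1, w9:1→0, w5:0→1
  Δ3: w0:1→0
  (3Δ to stable)
t=5 Δ0: w3=1 w4=1 w9=0 w8=1 clk=1 w2=0 w5=1 w1=0 w7=0 w6=0 w0=0
  Δ1: clk:1→0
  (1Δ to stable)
t=6 Δ0: w3=1 w4=1 w9=0 w8=1 clk=0 w2=0 w5=1 w1=0 w7=0 w6=0 w0=0
  Δ1: clk:0→1
  Δ2: w3:1→0, w9:0→1, w2:0→1
  Δ3: w0:0→1
  (3Δ to stable)
t=7 Δ0: w3=0 w4=1 w9=1 w8=1 clk=1 w2=1 w5=1 w1=0 w7=0 w6=0 w0=1
  Δ1: clk:1→0
  (1Δ to stable)

no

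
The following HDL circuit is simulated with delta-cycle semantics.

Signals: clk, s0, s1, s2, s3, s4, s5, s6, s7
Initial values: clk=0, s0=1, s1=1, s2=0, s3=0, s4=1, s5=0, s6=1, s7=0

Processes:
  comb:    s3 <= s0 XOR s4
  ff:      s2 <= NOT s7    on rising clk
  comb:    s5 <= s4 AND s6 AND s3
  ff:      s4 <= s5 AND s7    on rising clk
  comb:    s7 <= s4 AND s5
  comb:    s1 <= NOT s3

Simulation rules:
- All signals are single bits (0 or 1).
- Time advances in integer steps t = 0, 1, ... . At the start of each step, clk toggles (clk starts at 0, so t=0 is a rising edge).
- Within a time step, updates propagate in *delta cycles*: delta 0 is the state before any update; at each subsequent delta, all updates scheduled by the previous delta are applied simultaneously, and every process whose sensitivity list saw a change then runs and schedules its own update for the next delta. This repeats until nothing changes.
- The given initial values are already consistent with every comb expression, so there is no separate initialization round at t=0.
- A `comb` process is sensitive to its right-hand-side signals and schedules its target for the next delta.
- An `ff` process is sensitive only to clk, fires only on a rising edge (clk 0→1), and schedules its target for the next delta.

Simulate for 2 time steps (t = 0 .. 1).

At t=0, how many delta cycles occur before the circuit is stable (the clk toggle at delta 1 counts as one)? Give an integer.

4

t=0 Δ0: s3=0 clk=0 s2=0 s0=1 s7=0 s4=1 s5=0 s1=1 s6=1
  Δ1: clk:0→1
  Δ2: s2:0→1, s4:1→0
  Δ3: s3:0→1
  Δ4: s1:1→0
  (4Δ to stable)
t=1 Δ0: s3=1 clk=1 s2=1 s0=1 s7=0 s4=0 s5=0 s1=0 s6=1
  Δ1: clk:1→0
  (1Δ to stable)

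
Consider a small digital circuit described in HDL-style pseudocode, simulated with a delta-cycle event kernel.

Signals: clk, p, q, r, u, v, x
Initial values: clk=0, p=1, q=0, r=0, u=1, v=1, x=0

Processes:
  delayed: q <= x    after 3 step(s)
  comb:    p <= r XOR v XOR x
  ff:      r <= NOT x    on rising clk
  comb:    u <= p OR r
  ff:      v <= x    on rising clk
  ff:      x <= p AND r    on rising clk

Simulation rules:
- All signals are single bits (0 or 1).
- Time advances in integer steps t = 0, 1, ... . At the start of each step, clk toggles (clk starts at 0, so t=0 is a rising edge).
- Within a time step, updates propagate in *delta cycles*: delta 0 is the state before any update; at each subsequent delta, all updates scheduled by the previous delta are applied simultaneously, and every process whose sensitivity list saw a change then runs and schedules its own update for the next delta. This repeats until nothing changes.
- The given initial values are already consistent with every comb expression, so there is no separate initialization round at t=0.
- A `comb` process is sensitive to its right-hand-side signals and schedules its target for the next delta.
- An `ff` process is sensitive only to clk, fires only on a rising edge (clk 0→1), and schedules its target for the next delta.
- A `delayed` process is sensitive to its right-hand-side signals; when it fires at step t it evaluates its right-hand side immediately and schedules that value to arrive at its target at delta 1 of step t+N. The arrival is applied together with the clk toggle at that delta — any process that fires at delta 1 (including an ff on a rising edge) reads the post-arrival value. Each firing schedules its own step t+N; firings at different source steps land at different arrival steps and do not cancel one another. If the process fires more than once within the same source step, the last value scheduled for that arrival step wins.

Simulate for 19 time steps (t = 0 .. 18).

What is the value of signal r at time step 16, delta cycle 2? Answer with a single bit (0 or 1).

[bits: clk,x,p,r,v,u,q]
t=0: Δ0=0010110 Δ1=1010110 Δ2=1011010 | 2Δ
t=1: Δ0=1011010 Δ1=0011010 | 1Δ
t=2: Δ0=0011010 Δ1=1011010 Δ2=1111010 Δ3=1101010 | 3Δ
t=3: Δ0=1101010 Δ1=0101010 | 1Δ
t=4: Δ0=0101010 Δ1=1101010 Δ2=1000110 Δ3=1010100 Δ4=1010110 | 4Δ
t=5: Δ0=1010110 Δ1=0010111 | 1Δ
t=6: Δ0=0010111 Δ1=1010111 Δ2=1011011 | 2Δ
t=7: Δ0=1011011 Δ1=0011010 | 1Δ
t=8: Δ0=0011010 Δ1=1011010 Δ2=1111010 Δ3=1101010 | 3Δ
t=9: Δ0=1101010 Δ1=0101010 | 1Δ
t=10: Δ0=0101010 Δ1=1101010 Δ2=1000110 Δ3=1010100 Δ4=1010110 | 4Δ
t=11: Δ0=1010110 Δ1=0010111 | 1Δ
t=12: Δ0=0010111 Δ1=1010111 Δ2=1011011 | 2Δ
t=13: Δ0=1011011 Δ1=0011010 | 1Δ
t=14: Δ0=0011010 Δ1=1011010 Δ2=1111010 Δ3=1101010 | 3Δ
t=15: Δ0=1101010 Δ1=0101010 | 1Δ
t=16: Δ0=0101010 Δ1=1101010 Δ2=1000110 Δ3=1010100 Δ4=1010110 | 4Δ
t=17: Δ0=1010110 Δ1=0010111 | 1Δ
t=18: Δ0=0010111 Δ1=1010111 Δ2=1011011 | 2Δ

0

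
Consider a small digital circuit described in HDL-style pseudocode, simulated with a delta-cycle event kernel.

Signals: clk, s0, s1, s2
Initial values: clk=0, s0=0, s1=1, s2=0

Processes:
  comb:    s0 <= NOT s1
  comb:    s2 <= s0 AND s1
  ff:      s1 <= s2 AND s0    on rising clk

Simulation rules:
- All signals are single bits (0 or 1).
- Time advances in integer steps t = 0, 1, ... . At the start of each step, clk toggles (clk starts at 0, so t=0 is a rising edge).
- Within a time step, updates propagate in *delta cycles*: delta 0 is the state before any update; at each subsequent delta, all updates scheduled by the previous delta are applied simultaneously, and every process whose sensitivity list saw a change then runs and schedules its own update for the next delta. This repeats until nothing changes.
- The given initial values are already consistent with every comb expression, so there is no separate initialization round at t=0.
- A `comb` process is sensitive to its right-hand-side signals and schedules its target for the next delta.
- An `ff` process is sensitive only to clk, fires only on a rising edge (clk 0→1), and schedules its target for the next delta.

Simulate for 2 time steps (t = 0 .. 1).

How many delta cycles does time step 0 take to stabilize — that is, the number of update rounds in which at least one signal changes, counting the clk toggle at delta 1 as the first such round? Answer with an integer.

3

[bits: s1,s0,s2,clk]
t=0: Δ0=1000 Δ1=1001 Δ2=0001 Δ3=0101 | 3Δ
t=1: Δ0=0101 Δ1=0100 | 1Δ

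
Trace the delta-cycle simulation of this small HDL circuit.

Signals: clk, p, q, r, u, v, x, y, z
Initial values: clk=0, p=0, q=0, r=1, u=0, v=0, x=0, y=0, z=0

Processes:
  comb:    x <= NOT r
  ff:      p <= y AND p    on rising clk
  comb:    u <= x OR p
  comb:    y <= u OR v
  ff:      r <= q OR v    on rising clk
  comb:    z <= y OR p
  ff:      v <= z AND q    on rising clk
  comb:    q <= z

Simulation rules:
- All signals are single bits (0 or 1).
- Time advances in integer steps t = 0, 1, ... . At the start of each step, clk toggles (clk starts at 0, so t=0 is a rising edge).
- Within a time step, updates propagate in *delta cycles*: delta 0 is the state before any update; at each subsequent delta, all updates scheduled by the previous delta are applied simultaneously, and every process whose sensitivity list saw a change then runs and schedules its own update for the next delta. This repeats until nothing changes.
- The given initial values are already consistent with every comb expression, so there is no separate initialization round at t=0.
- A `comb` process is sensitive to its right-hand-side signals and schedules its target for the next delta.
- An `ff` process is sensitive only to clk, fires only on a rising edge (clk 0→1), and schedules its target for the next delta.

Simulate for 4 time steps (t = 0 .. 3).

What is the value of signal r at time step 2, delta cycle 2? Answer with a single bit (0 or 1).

1

[bits: clk,u,x,v,r,p,z,q,y]
t=0: Δ0=000010000 Δ1=100010000 Δ2=100000000 Δ3=101000000 Δ4=111000000 Δ5=111000001 Δ6=111000101 Δ7=111000111 | 7Δ
t=1: Δ0=111000111 Δ1=011000111 | 1Δ
t=2: Δ0=011000111 Δ1=111000111 Δ2=111110111 Δ3=110110111 Δ4=100110111 | 4Δ
t=3: Δ0=100110111 Δ1=000110111 | 1Δ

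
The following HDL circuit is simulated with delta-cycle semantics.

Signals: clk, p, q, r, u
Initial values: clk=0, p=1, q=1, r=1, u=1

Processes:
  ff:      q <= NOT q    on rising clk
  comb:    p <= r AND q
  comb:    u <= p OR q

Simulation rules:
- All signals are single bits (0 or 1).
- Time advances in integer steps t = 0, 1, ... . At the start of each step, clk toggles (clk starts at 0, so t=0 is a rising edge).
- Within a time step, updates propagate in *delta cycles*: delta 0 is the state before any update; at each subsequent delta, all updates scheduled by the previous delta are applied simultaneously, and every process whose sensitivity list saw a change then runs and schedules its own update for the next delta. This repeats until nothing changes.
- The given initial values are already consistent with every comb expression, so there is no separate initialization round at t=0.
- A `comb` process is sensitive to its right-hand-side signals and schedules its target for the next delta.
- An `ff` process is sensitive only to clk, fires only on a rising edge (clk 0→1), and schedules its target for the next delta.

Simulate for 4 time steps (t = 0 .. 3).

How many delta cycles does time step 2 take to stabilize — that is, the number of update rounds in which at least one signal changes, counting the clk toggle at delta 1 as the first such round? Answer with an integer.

3

t0.Δ0 clk=0 r=1 p=1 q=1 u=1
t0.Δ1 clk=1 r=1 p=1 q=1 u=1
t0.Δ2 clk=1 r=1 p=1 q=0 u=1
t0.Δ3 clk=1 r=1 p=0 q=0 u=1
t0.Δ4 clk=1 r=1 p=0 q=0 u=0
t1.Δ0 clk=1 r=1 p=0 q=0 u=0
t1.Δ1 clk=0 r=1 p=0 q=0 u=0
t2.Δ0 clk=0 r=1 p=0 q=0 u=0
t2.Δ1 clk=1 r=1 p=0 q=0 u=0
t2.Δ2 clk=1 r=1 p=0 q=1 u=0
t2.Δ3 clk=1 r=1 p=1 q=1 u=1
t3.Δ0 clk=1 r=1 p=1 q=1 u=1
t3.Δ1 clk=0 r=1 p=1 q=1 u=1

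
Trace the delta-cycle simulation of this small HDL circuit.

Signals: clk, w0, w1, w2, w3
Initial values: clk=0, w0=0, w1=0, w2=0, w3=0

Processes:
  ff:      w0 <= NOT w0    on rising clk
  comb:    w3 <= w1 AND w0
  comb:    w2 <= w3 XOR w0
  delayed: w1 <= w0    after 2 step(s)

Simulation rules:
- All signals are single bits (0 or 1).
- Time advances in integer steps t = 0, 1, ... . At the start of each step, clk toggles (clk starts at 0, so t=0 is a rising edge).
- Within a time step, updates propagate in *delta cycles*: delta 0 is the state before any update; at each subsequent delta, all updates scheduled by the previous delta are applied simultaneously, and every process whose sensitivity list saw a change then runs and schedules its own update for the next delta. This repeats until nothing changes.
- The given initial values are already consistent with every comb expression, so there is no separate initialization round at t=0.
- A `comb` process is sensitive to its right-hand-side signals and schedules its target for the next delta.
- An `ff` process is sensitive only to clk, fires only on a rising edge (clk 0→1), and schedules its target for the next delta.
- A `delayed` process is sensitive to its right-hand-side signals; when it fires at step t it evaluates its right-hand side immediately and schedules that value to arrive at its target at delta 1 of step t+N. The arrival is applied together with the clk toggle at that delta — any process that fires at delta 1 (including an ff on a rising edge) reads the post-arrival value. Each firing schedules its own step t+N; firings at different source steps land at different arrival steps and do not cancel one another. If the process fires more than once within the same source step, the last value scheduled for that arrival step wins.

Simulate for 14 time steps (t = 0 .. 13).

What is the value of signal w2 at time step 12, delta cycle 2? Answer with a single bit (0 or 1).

0

[bits: w3,w1,w0,w2,clk]
t=0: Δ0=00000 Δ1=00001 Δ2=00101 Δ3=00111 | 3Δ
t=1: Δ0=00111 Δ1=00110 | 1Δ
t=2: Δ0=00110 Δ1=01111 Δ2=11011 Δ3=01011 Δ4=01001 | 4Δ
t=3: Δ0=01001 Δ1=01000 | 1Δ
t=4: Δ0=01000 Δ1=00001 Δ2=00101 Δ3=00111 | 3Δ
t=5: Δ0=00111 Δ1=00110 | 1Δ
t=6: Δ0=00110 Δ1=01111 Δ2=11011 Δ3=01011 Δ4=01001 | 4Δ
t=7: Δ0=01001 Δ1=01000 | 1Δ
t=8: Δ0=01000 Δ1=00001 Δ2=00101 Δ3=00111 | 3Δ
t=9: Δ0=00111 Δ1=00110 | 1Δ
t=10: Δ0=00110 Δ1=01111 Δ2=11011 Δ3=01011 Δ4=01001 | 4Δ
t=11: Δ0=01001 Δ1=01000 | 1Δ
t=12: Δ0=01000 Δ1=00001 Δ2=00101 Δ3=00111 | 3Δ
t=13: Δ0=00111 Δ1=00110 | 1Δ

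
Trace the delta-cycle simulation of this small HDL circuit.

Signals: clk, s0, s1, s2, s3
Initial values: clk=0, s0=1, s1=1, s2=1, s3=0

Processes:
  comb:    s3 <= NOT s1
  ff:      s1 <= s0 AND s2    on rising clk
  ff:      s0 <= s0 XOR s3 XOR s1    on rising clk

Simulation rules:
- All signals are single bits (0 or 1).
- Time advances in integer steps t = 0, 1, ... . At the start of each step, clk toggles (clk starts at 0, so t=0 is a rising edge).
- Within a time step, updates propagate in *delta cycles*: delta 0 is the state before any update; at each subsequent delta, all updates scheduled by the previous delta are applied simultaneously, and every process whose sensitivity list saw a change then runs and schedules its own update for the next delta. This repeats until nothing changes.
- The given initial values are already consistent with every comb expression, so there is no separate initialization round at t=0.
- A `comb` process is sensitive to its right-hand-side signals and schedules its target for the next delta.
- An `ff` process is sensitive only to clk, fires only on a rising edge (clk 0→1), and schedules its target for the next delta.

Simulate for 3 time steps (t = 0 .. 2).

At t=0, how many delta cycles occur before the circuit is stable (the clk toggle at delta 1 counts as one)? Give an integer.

t0.Δ0 s2=1 s0=1 s3=0 s1=1 clk=0
t0.Δ1 s2=1 s0=1 s3=0 s1=1 clk=1
t0.Δ2 s2=1 s0=0 s3=0 s1=1 clk=1
t1.Δ0 s2=1 s0=0 s3=0 s1=1 clk=1
t1.Δ1 s2=1 s0=0 s3=0 s1=1 clk=0
t2.Δ0 s2=1 s0=0 s3=0 s1=1 clk=0
t2.Δ1 s2=1 s0=0 s3=0 s1=1 clk=1
t2.Δ2 s2=1 s0=1 s3=0 s1=0 clk=1
t2.Δ3 s2=1 s0=1 s3=1 s1=0 clk=1

2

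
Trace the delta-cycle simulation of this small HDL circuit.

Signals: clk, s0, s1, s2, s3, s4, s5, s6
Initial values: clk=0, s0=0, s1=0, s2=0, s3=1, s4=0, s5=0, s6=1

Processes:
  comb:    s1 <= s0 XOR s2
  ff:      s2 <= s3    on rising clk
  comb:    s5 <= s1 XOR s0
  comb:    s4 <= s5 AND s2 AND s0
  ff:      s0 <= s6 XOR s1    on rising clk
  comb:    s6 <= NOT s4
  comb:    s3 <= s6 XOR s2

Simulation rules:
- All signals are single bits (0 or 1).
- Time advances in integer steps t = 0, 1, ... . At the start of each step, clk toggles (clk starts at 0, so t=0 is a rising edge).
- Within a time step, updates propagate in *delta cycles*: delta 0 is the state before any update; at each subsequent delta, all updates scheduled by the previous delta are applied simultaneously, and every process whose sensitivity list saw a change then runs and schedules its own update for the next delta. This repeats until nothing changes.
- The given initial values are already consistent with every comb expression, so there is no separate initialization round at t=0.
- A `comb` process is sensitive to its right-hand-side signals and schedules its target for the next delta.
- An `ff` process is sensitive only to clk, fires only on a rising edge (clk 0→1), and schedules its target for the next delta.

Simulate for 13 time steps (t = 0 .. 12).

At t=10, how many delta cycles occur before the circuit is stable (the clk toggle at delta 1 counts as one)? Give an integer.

4

[bits: clk,s6,s5,s2,s1,s4,s0,s3]
t=0: Δ0=01000001 Δ1=11000001 Δ2=11010011 Δ3=11110010 Δ4=11110110 Δ5=10110110 Δ6=10110111 | 6Δ
t=1: Δ0=10110111 Δ1=00110111 | 1Δ
t=2: Δ0=00110111 Δ1=10110111 Δ2=10110101 Δ3=10011001 Δ4=11111001 Δ5=11111000 | 5Δ
t=3: Δ0=11111000 Δ1=01111000 | 1Δ
t=4: Δ0=01111000 Δ1=11111000 Δ2=11101000 Δ3=11100001 Δ4=11000001 | 4Δ
t=5: Δ0=11000001 Δ1=01000001 | 1Δ
t=6: Δ0=01000001 Δ1=11000001 Δ2=11010011 Δ3=11110010 Δ4=11110110 Δ5=10110110 Δ6=10110111 | 6Δ
t=7: Δ0=10110111 Δ1=00110111 | 1Δ
t=8: Δ0=00110111 Δ1=10110111 Δ2=10110101 Δ3=10011001 Δ4=11111001 Δ5=11111000 | 5Δ
t=9: Δ0=11111000 Δ1=01111000 | 1Δ
t=10: Δ0=01111000 Δ1=11111000 Δ2=11101000 Δ3=11100001 Δ4=11000001 | 4Δ
t=11: Δ0=11000001 Δ1=01000001 | 1Δ
t=12: Δ0=01000001 Δ1=11000001 Δ2=11010011 Δ3=11110010 Δ4=11110110 Δ5=10110110 Δ6=10110111 | 6Δ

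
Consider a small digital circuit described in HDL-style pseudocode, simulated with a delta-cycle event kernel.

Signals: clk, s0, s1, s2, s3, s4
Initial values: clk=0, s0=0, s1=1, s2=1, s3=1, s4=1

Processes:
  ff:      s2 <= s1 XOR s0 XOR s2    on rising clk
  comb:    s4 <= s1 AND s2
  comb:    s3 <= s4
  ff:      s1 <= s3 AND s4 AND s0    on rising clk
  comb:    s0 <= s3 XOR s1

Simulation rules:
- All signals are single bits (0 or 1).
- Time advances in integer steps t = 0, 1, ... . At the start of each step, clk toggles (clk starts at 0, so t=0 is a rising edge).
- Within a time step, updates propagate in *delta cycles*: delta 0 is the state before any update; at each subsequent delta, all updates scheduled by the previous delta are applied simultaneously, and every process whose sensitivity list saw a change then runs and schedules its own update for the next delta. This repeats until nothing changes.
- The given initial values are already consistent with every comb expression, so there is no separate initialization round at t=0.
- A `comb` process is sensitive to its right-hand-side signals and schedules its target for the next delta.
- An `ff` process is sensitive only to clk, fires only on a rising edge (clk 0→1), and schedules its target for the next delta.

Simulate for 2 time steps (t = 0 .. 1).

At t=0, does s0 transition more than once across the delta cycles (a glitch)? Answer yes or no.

yes

t0.Δ0 s1=1 clk=0 s0=0 s4=1 s2=1 s3=1
t0.Δ1 s1=1 clk=1 s0=0 s4=1 s2=1 s3=1
t0.Δ2 s1=0 clk=1 s0=0 s4=1 s2=0 s3=1
t0.Δ3 s1=0 clk=1 s0=1 s4=0 s2=0 s3=1
t0.Δ4 s1=0 clk=1 s0=1 s4=0 s2=0 s3=0
t0.Δ5 s1=0 clk=1 s0=0 s4=0 s2=0 s3=0
t1.Δ0 s1=0 clk=1 s0=0 s4=0 s2=0 s3=0
t1.Δ1 s1=0 clk=0 s0=0 s4=0 s2=0 s3=0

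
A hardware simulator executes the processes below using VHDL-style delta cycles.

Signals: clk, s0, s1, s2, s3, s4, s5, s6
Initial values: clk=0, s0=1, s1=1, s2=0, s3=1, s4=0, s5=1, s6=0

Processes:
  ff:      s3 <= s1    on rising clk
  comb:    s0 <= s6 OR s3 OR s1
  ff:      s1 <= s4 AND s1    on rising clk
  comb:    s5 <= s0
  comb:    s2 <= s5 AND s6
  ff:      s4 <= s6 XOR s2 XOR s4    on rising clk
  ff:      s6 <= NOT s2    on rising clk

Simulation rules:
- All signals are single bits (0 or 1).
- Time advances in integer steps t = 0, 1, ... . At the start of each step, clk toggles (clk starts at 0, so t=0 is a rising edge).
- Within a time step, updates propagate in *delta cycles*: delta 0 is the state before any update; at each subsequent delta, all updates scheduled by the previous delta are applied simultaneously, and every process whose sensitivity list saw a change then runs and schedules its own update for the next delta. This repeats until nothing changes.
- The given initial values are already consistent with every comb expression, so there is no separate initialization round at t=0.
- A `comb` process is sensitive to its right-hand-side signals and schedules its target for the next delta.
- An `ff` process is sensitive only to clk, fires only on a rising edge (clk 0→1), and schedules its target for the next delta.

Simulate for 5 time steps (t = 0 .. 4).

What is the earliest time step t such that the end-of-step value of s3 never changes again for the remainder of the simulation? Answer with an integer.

2

t=0 Δ0: s3=1 s1=1 clk=0 s4=0 s0=1 s6=0 s2=0 s5=1
  Δ1: clk:0→1
  Δ2: s1:1→0, s6:0→1
  Δ3: s2:0→1
  (3Δ to stable)
t=1 Δ0: s3=1 s1=0 clk=1 s4=0 s0=1 s6=1 s2=1 s5=1
  Δ1: clk:1→0
  (1Δ to stable)
t=2 Δ0: s3=1 s1=0 clk=0 s4=0 s0=1 s6=1 s2=1 s5=1
  Δ1: clk:0→1
  Δ2: s3:1→0, s6:1→0
  Δ3: s0:1→0, s2:1→0
  Δ4: s5:1→0
  (4Δ to stable)
t=3 Δ0: s3=0 s1=0 clk=1 s4=0 s0=0 s6=0 s2=0 s5=0
  Δ1: clk:1→0
  (1Δ to stable)
t=4 Δ0: s3=0 s1=0 clk=0 s4=0 s0=0 s6=0 s2=0 s5=0
  Δ1: clk:0→1
  Δ2: s6:0→1
  Δ3: s0:0→1
  Δ4: s5:0→1
  Δ5: s2:0→1
  (5Δ to stable)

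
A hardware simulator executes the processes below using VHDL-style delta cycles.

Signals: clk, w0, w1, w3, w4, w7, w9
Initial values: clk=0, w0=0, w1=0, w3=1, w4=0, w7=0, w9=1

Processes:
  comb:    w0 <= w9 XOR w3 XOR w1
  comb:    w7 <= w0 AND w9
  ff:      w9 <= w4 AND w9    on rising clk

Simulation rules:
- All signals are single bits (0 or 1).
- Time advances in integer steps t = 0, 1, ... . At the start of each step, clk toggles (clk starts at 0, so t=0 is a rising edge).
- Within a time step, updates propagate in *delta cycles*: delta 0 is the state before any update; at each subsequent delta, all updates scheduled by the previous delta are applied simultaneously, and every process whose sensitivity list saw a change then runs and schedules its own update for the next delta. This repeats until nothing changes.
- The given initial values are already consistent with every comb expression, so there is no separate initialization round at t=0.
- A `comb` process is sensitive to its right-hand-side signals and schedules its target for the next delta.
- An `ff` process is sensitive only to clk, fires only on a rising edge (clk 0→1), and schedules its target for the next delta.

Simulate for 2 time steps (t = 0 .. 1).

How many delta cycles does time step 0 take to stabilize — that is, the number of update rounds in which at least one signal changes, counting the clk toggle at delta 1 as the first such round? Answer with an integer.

[bits: clk,w3,w1,w9,w0,w4,w7]
t=0: Δ0=0101000 Δ1=1101000 Δ2=1100000 Δ3=1100100 | 3Δ
t=1: Δ0=1100100 Δ1=0100100 | 1Δ

3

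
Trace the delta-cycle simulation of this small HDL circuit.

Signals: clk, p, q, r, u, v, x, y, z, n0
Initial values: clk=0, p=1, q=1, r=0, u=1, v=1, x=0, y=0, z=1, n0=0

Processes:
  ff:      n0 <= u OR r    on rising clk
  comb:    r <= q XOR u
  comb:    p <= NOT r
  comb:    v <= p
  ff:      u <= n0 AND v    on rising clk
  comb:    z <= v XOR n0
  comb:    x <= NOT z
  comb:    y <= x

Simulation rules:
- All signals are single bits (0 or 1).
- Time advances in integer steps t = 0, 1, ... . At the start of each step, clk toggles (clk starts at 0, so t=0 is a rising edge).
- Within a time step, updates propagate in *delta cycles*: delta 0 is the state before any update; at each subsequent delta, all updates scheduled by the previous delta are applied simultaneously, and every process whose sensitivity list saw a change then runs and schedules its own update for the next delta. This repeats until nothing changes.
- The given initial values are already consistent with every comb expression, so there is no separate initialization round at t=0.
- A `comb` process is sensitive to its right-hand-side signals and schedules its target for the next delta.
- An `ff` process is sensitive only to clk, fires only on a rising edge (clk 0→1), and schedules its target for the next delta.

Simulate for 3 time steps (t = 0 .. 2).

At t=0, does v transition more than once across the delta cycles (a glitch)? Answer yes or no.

no

t=0 Δ0: v=1 n0=0 p=1 z=1 y=0 r=0 clk=0 q=1 u=1 x=0
  Δ1: clk:0→1
  Δ2: n0:0→1, u:1→0
  Δ3: z:1→0, r:0→1
  Δ4: p:1→0, x:0→1
  Δ5: v:1→0, y:0→1
  Δ6: z:0→1
  Δ7: x:1→0
  Δ8: y:1→0
  (8Δ to stable)
t=1 Δ0: v=0 n0=1 p=0 z=1 y=0 r=1 clk=1 q=1 u=0 x=0
  Δ1: clk:1→0
  (1Δ to stable)
t=2 Δ0: v=0 n0=1 p=0 z=1 y=0 r=1 clk=0 q=1 u=0 x=0
  Δ1: clk:0→1
  (1Δ to stable)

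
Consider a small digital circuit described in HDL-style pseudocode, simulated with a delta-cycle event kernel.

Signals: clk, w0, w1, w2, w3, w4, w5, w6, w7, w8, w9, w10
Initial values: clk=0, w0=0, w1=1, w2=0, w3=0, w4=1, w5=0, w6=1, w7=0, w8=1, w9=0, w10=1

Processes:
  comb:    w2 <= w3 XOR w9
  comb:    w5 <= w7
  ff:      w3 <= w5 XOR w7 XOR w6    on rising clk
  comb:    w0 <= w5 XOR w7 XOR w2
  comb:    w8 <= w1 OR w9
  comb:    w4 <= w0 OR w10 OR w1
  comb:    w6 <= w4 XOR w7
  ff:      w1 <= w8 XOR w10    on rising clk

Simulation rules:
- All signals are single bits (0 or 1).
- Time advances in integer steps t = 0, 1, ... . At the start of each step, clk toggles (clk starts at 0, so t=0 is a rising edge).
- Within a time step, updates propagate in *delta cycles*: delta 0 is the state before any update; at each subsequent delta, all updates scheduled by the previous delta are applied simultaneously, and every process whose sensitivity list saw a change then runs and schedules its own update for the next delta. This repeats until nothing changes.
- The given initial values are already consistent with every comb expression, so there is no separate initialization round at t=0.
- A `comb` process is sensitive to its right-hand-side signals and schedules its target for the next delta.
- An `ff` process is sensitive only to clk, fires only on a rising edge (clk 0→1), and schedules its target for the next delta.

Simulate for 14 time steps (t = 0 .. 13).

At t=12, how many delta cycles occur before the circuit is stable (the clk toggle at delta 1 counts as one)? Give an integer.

[bits: w3,w7,w2,w5,w8,w0,w1,w4,clk,w9,w10,w6]
t=0: Δ0=000010110011 Δ1=000010111011 Δ2=100010011011 Δ3=101000011011 Δ4=101001011011 | 4Δ
t=1: Δ0=101001011011 Δ1=101001010011 | 1Δ
t=2: Δ0=101001010011 Δ1=101001011011 Δ2=101001111011 Δ3=101011111011 | 3Δ
t=3: Δ0=101011111011 Δ1=101011110011 | 1Δ
t=4: Δ0=101011110011 Δ1=101011111011 Δ2=101011011011 Δ3=101001011011 | 3Δ
t=5: Δ0=101001011011 Δ1=101001010011 | 1Δ
t=6: Δ0=101001010011 Δ1=101001011011 Δ2=101001111011 Δ3=101011111011 | 3Δ
t=7: Δ0=101011111011 Δ1=101011110011 | 1Δ
t=8: Δ0=101011110011 Δ1=101011111011 Δ2=101011011011 Δ3=101001011011 | 3Δ
t=9: Δ0=101001011011 Δ1=101001010011 | 1Δ
t=10: Δ0=101001010011 Δ1=101001011011 Δ2=101001111011 Δ3=101011111011 | 3Δ
t=11: Δ0=101011111011 Δ1=101011110011 | 1Δ
t=12: Δ0=101011110011 Δ1=101011111011 Δ2=101011011011 Δ3=101001011011 | 3Δ
t=13: Δ0=101001011011 Δ1=101001010011 | 1Δ

3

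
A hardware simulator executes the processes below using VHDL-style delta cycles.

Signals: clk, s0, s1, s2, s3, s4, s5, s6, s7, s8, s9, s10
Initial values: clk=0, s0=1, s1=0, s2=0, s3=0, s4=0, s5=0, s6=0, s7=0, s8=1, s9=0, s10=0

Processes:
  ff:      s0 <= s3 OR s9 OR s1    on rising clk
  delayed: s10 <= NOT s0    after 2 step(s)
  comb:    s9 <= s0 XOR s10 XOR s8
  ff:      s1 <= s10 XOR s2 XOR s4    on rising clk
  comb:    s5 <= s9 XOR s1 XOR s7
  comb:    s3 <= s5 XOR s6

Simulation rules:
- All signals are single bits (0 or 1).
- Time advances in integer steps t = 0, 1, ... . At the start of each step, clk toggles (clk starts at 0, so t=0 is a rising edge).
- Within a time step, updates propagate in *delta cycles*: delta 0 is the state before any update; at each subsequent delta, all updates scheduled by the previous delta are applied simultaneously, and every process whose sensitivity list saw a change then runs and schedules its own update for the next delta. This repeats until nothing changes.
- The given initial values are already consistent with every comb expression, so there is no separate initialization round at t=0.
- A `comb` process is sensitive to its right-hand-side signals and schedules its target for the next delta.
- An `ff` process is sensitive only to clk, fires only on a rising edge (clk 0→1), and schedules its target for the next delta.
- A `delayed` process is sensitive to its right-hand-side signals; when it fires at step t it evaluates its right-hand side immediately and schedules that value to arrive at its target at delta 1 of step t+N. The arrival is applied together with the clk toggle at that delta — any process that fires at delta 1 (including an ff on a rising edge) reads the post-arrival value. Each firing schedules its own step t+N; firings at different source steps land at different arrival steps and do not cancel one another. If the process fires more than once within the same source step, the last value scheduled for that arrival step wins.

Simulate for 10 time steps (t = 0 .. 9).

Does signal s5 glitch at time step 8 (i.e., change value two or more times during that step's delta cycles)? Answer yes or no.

no

[bits: s9,s10,s7,s3,clk,s5,s2,s1,s0,s8,s6,s4]
t=0: Δ0=000000001100 Δ1=000010001100 Δ2=000010000100 Δ3=100010000100 Δ4=100011000100 Δ5=100111000100 | 5Δ
t=1: Δ0=100111000100 Δ1=100101000100 | 1Δ
t=2: Δ0=100101000100 Δ1=110111000100 Δ2=010111011100 Δ3=110111011100 Δ4=110110011100 Δ5=110010011100 | 5Δ
t=3: Δ0=110010011100 Δ1=110000011100 | 1Δ
t=4: Δ0=110000011100 Δ1=100010011100 Δ2=000010001100 | 2Δ
t=5: Δ0=000010001100 Δ1=000000001100 | 1Δ
t=6: Δ0=000000001100 Δ1=000010001100 Δ2=000010000100 Δ3=100010000100 Δ4=100011000100 Δ5=100111000100 | 5Δ
t=7: Δ0=100111000100 Δ1=100101000100 | 1Δ
t=8: Δ0=100101000100 Δ1=110111000100 Δ2=010111011100 Δ3=110111011100 Δ4=110110011100 Δ5=110010011100 | 5Δ
t=9: Δ0=110010011100 Δ1=110000011100 | 1Δ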